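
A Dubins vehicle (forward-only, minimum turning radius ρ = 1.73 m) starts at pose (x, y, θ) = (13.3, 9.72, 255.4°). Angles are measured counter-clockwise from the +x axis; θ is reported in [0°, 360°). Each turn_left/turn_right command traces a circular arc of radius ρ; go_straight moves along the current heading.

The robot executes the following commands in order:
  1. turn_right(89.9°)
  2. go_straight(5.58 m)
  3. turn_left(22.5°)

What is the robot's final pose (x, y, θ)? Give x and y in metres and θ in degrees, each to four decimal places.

(5.1165, 9.9166, 188.0000°)

set_pose: (x, y, θ) = (13.3000, 9.7200, 255.4000°), ρ = 1.73
turn_right(89.9°): centre at ρ to the right, rotate −89.9° → (11.1927, 8.4812, 165.5000°)
go_straight(5.58): x += 5.58·cos θ, y += 5.58·sin θ → (5.7904, 9.8783, 165.5000°)
turn_left(22.5°): centre at ρ to the left, rotate +22.5° → (5.1165, 9.9166, 188.0000°)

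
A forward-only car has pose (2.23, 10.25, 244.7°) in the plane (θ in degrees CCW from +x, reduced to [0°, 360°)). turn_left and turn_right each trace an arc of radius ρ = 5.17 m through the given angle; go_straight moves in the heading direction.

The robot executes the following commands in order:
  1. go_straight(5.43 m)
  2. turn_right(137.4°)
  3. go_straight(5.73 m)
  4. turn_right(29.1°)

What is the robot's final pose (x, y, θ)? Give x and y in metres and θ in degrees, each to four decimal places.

(-11.5294, 14.0783, 78.2000°)

set_pose: (x, y, θ) = (2.2300, 10.2500, 244.7000°), ρ = 5.17
go_straight(5.43): x += 5.43·cos θ, y += 5.43·sin θ → (-0.0906, 5.3408, 244.7000°)
turn_right(137.4°): centre at ρ to the right, rotate −137.4° → (-9.7008, 6.0128, 107.3000°)
go_straight(5.73): x += 5.73·cos θ, y += 5.73·sin θ → (-11.4047, 11.4836, 107.3000°)
turn_right(29.1°): centre at ρ to the right, rotate −29.1° → (-11.5294, 14.0783, 78.2000°)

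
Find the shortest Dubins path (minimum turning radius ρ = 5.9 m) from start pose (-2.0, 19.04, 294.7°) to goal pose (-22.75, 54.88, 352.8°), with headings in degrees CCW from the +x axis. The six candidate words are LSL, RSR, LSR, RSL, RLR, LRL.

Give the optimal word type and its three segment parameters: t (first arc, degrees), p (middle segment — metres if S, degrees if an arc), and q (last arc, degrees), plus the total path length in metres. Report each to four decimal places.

RSR: t = 178.2717°, p = 36.2392 m, q = 123.6283°, L = 67.3272 m

Let ψ = atan2(Δy, Δx) = atan2(35.84, -20.75) = 120.0692° be the start→goal bearing.
Normalize: d = |goal − start| / ρ = 41.413381/5.9 = 7.019217, α = (θ_start − ψ) mod 360° = 174.6308° = 3.047882 rad, β = (θ_goal − ψ) mod 360° = 232.7308° = 4.061919 rad.
Common terms: sin α = 0.093573, cos α = -0.995612, sin β = -0.795799, cos β = -0.605561, cos(α−β) = 0.528438, d² = 49.269408. Work in radians in the unit-radius frame; every candidate has L = ρ·(t + p + q).
LSL: p² = 2 + d² − 2cos(α−β) + 2d(sin α − sin β) = 62.697926; p = √p² = 7.918202; φ = atan2(cos β − cos α, d + sin α − sin β) = 0.049280 rad; t = (φ − α) mod 2π = 3.284583 rad, q = (β − φ) mod 2π = 4.012638 rad → L = 5.9·(3.284583 + 7.918202 + 4.012638) = 5.9·15.215424 = 89.771001 m
RSR: p² = 2 + d² − 2cos(α−β) + 2d(sin β − sin α) = 37.727137; p = √p² = 6.142242; φ = atan2(cos α − cos β, d − sin α + sin β) = -0.063546 rad; t = (α − φ) mod 2π = 3.111428 rad, q = (φ − β) mod 2π = 2.157721 rad → L = 5.9·(3.111428 + 6.142242 + 2.157721) = 5.9·11.411391 = 67.327207 m
LSR: p² = d² − 2 + 2cos(α−β) + 2d(sin α + sin β) = 38.468137; p = √p² = 6.202269; φ = atan2(−cos α − cos β, d + sin α + sin β) − atan2(−2, p) = 0.560178 rad; t = (φ − α) mod 2π = 3.795481 rad, q = (φ − β) mod 2π = 2.781445 rad → L = 5.9·(3.795481 + 6.202269 + 2.781445) = 5.9·12.779194 = 75.397247 m
RSL: p² = d² − 2 + 2cos(α−β) − 2d(sin α + sin β) = 58.184433; p = √p² = 7.627872; φ = atan2(cos α + cos β, d − sin α − sin β) − atan2(2, p) = -0.460893 rad; t = (α − φ) mod 2π = 3.508776 rad, q = (β − φ) mod 2π = 4.522812 rad → L = 5.9·(3.508776 + 7.627872 + 4.522812) = 5.9·15.659460 = 92.390812 m
RLR: c = (6 − d² + 2cos(α−β) + 2d(sin α − sin β))/8 = -3.715892, |c| > 1 → infeasible
LRL: c = (6 − d² + 2cos(α−β) − 2d(sin α − sin β))/8 = -6.837241, |c| > 1 → infeasible
Shortest: RSR with L = 67.327207 m ≈ 67.3272 m
Convert RSR to answer units (arcs ×180/π): t = 3.111428·180/π = 178.2717°, p = ρ·p = 5.9·6.142242 = 36.2392 m, q = 2.157721·180/π = 123.6283°, L = 67.3272 m.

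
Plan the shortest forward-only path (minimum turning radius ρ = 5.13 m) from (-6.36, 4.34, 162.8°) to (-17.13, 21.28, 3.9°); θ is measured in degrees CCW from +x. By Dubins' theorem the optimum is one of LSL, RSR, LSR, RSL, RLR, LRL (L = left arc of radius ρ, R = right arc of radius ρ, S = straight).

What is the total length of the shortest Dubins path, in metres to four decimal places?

28.0265 m

Let ψ = atan2(Δy, Δx) = atan2(16.94, -10.77) = 122.4471° be the start→goal bearing.
Normalize: d = |goal − start| / ρ = 20.073776/5.13 = 3.913017, α = (θ_start − ψ) mod 360° = 40.3529° = 0.704291 rad, β = (θ_goal − ψ) mod 360° = 241.4529° = 4.214148 rad.
Common terms: sin α = 0.647493, cos α = 0.762071, sin β = -0.878424, cos β = -0.477881, cos(α−β) = -0.932954, d² = 15.311701. Work in radians in the unit-radius frame; every candidate has L = ρ·(t + p + q).
LSL: p² = 2 + d² − 2cos(α−β) + 2d(sin α − sin β) = 31.119493; p = √p² = 5.578485; φ = atan2(cos β − cos α, d + sin α − sin β) = -0.224146 rad; t = (φ − α) mod 2π = 5.354748 rad, q = (β − φ) mod 2π = 4.438294 rad → L = 5.13·(5.354748 + 5.578485 + 4.438294) = 5.13·15.371527 = 78.855935 m
RSR: p² = 2 + d² − 2cos(α−β) + 2d(sin β − sin α) = 7.235722; p = √p² = 2.689930; φ = atan2(cos α − cos β, d − sin α + sin β) = 0.479078 rad; t = (α − φ) mod 2π = 0.225213 rad, q = (φ − β) mod 2π = 2.548115 rad → L = 5.13·(0.225213 + 2.689930 + 2.548115) = 5.13·5.463258 = 28.026514 m
LSR: p² = d² − 2 + 2cos(α−β) + 2d(sin α + sin β) = 9.638520; p = √p² = 3.104597; φ = atan2(−cos α − cos β, d + sin α + sin β) − atan2(−2, p) = 0.495262 rad; t = (φ − α) mod 2π = 6.074157 rad, q = (φ − β) mod 2π = 2.564300 rad → L = 5.13·(6.074157 + 3.104597 + 2.564300) = 5.13·11.743053 = 60.241863 m
RSL: p² = d² − 2 + 2cos(α−β) − 2d(sin α + sin β) = 13.253067; p = √p² = 3.640476; φ = atan2(cos α + cos β, d − sin α − sin β) − atan2(2, p) = -0.433894 rad; t = (α − φ) mod 2π = 1.138185 rad, q = (β − φ) mod 2π = 4.648042 rad → L = 5.13·(1.138185 + 3.640476 + 4.648042) = 5.13·9.426702 = 48.358984 m
RLR: c = (6 − d² + 2cos(α−β) + 2d(sin α − sin β))/8 = 0.095535; p = 2π − arccos c = 4.808070 rad; φ = atan2(cos α − cos β, d − sin α + sin β) = 0.479078 rad; t = (α − φ + p/2) mod 2π = 2.629248 rad, q = (α − β − t + p) mod 2π = 4.952150 rad → L = 5.13·(2.629248 + 4.808070 + 4.952150) = 5.13·12.389467 = 63.557968 m
LRL: c = (6 − d² + 2cos(α−β) − 2d(sin α − sin β))/8 = -2.889937, |c| > 1 → infeasible
Shortest: RSR with L = 28.026514 m ≈ 28.0265 m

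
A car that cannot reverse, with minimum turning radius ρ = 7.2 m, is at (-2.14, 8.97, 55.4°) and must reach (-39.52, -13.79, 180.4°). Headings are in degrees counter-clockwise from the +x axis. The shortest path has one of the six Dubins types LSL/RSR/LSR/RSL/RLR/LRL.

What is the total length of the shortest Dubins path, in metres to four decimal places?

Let ψ = atan2(Δy, Δx) = atan2(-22.76, -37.38) = -148.6635° be the start→goal bearing.
Normalize: d = |goal − start| / ρ = 43.763935/7.2 = 6.078324, α = (θ_start − ψ) mod 360° = 204.0635° = 3.561580 rad, β = (θ_goal − ψ) mod 360° = 329.0635° = 5.743242 rad.
Common terms: sin α = -0.407749, cos α = -0.913094, sin β = -0.514087, cos β = 0.857738, cos(α−β) = -0.573576, d² = 36.946026. Work in radians in the unit-radius frame; every candidate has L = ρ·(t + p + q).
LSL: p² = 2 + d² − 2cos(α−β) + 2d(sin α − sin β) = 41.385894; p = √p² = 6.433187; φ = atan2(cos β − cos α, d + sin α − sin β) = 0.278865 rad; t = (φ − α) mod 2π = 3.000470 rad, q = (β − φ) mod 2π = 5.464377 rad → L = 7.2·(3.000470 + 6.433187 + 5.464377) = 7.2·14.898034 = 107.265843 m
RSR: p² = 2 + d² − 2cos(α−β) + 2d(sin β − sin α) = 38.800465; p = √p² = 6.229002; φ = atan2(cos α − cos β, d − sin α + sin β) = -0.288264 rad; t = (α − φ) mod 2π = 3.849844 rad, q = (φ − β) mod 2π = 0.251679 rad → L = 7.2·(3.849844 + 6.229002 + 0.251679) = 7.2·10.330526 = 74.379785 m
LSR: p² = d² − 2 + 2cos(α−β) + 2d(sin α + sin β) = 22.592429; p = √p² = 4.753149; φ = atan2(−cos α − cos β, d + sin α + sin β) − atan2(−2, p) = 0.409020 rad; t = (φ − α) mod 2π = 3.130625 rad, q = (φ − β) mod 2π = 0.948964 rad → L = 7.2·(3.130625 + 4.753149 + 0.948964) = 7.2·8.832738 = 63.595714 m
RSL: p² = d² − 2 + 2cos(α−β) − 2d(sin α + sin β) = 45.005318; p = √p² = 6.708600; φ = atan2(cos α + cos β, d − sin α − sin β) − atan2(2, p) = -0.297643 rad; t = (α − φ) mod 2π = 3.859224 rad, q = (β − φ) mod 2π = 6.040885 rad → L = 7.2·(3.859224 + 6.708600 + 6.040885) = 7.2·16.608709 = 119.582706 m
RLR: c = (6 − d² + 2cos(α−β) + 2d(sin α − sin β))/8 = -3.850058, |c| > 1 → infeasible
LRL: c = (6 − d² + 2cos(α−β) − 2d(sin α − sin β))/8 = -4.173237, |c| > 1 → infeasible
Shortest: LSR with L = 63.595714 m ≈ 63.5957 m

63.5957 m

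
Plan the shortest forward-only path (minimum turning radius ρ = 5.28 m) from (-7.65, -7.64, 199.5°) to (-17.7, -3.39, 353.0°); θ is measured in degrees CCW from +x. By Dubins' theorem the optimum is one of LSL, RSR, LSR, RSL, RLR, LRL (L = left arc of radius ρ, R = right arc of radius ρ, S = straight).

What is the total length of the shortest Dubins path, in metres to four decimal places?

Let ψ = atan2(Δy, Δx) = atan2(4.25, -10.05) = 157.0772° be the start→goal bearing.
Normalize: d = |goal − start| / ρ = 10.911691/5.28 = 2.066608, α = (θ_start − ψ) mod 360° = 42.4228° = 0.740418 rad, β = (θ_goal − ψ) mod 360° = 195.9228° = 3.419498 rad.
Common terms: sin α = 0.674596, cos α = 0.738187, sin β = -0.274342, cos β = -0.961632, cos(α−β) = -0.894934, d² = 4.270869. Work in radians in the unit-radius frame; every candidate has L = ρ·(t + p + q).
LSL: p² = 2 + d² − 2cos(α−β) + 2d(sin α − sin β) = 11.982904; p = √p² = 3.461633; φ = atan2(cos β − cos α, d + sin α − sin β) = -0.513289 rad; t = (φ − α) mod 2π = 5.029478 rad, q = (β − φ) mod 2π = 3.932787 rad → L = 5.28·(5.029478 + 3.461633 + 3.932787) = 5.28·12.423899 = 65.598186 m
RSR: p² = 2 + d² − 2cos(α−β) + 2d(sin β − sin α) = 4.138571; p = √p² = 2.034348; φ = atan2(cos α − cos β, d − sin α + sin β) = 0.989151 rad; t = (α − φ) mod 2π = 6.034452 rad, q = (φ − β) mod 2π = 3.852838 rad → L = 5.28·(6.034452 + 2.034348 + 3.852838) = 5.28·11.921638 = 62.946249 m
LSR: p² = d² − 2 + 2cos(α−β) + 2d(sin α + sin β) = 2.135338; p = √p² = 1.461280; φ = atan2(−cos α − cos β, d + sin α + sin β) − atan2(−2, p) = 1.030134 rad; t = (φ − α) mod 2π = 0.289716 rad, q = (φ − β) mod 2π = 3.893821 rad → L = 5.28·(0.289716 + 1.461280 + 3.893821) = 5.28·5.644816 = 29.804631 m
RSL: p² = d² − 2 + 2cos(α−β) − 2d(sin α + sin β) = -1.173337 < 0 → infeasible
RLR: c = (6 − d² + 2cos(α−β) + 2d(sin α − sin β))/8 = 0.482679; p = 2π − arccos c = 5.216100 rad; φ = atan2(cos α − cos β, d − sin α + sin β) = 0.989151 rad; t = (α − φ + p/2) mod 2π = 2.359317 rad, q = (α − β − t + p) mod 2π = 0.177703 rad → L = 5.28·(2.359317 + 5.216100 + 0.177703) = 5.28·7.753119 = 40.936467 m
LRL: c = (6 − d² + 2cos(α−β) − 2d(sin α − sin β))/8 = -0.497863; p = 2π − arccos c = 4.191256 rad; φ = atan2(cos β − cos α, d + sin α − sin β) = -0.513289 rad; t = (φ − α + p/2) mod 2π = 0.841921 rad, q = (β − α − t + p) mod 2π = 6.028415 rad → L = 5.28·(0.841921 + 4.191256 + 6.028415) = 5.28·11.061592 = 58.405208 m
Shortest: LSR with L = 29.804631 m ≈ 29.8046 m

29.8046 m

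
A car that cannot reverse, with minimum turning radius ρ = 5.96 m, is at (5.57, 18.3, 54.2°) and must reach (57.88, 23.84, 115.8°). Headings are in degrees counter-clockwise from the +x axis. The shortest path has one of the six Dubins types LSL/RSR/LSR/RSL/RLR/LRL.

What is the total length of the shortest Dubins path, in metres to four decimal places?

60.1543 m

Let ψ = atan2(Δy, Δx) = atan2(5.54, 52.31) = 6.0455° be the start→goal bearing.
Normalize: d = |goal − start| / ρ = 52.602545/5.96 = 8.825930, α = (θ_start − ψ) mod 360° = 48.1545° = 0.840455 rad, β = (θ_goal − ψ) mod 360° = 109.7545° = 1.915578 rad.
Common terms: sin α = 0.744947, cos α = 0.667124, sin β = 0.941149, cos β = -0.337991, cos(α−β) = 0.475624, d² = 77.897046. Work in radians in the unit-radius frame; every candidate has L = ρ·(t + p + q).
LSL: p² = 2 + d² − 2cos(α−β) + 2d(sin α − sin β) = 75.482451; p = √p² = 8.688064; φ = atan2(cos β − cos α, d + sin α − sin β) = -0.115949 rad; t = (φ − α) mod 2π = 5.326782 rad, q = (β − φ) mod 2π = 2.031526 rad → L = 5.96·(5.326782 + 8.688064 + 2.031526) = 5.96·16.046372 = 95.636376 m
RSR: p² = 2 + d² − 2cos(α−β) + 2d(sin β − sin α) = 82.409144; p = √p² = 9.077948; φ = atan2(cos α − cos β, d − sin α + sin β) = 0.110948 rad; t = (α − φ) mod 2π = 0.729507 rad, q = (φ − β) mod 2π = 4.478556 rad → L = 5.96·(0.729507 + 9.077948 + 4.478556) = 5.96·14.286011 = 85.144624 m
LSR: p² = d² − 2 + 2cos(α−β) + 2d(sin α + sin β) = 106.611025; p = √p² = 10.325262; φ = atan2(−cos α − cos β, d + sin α + sin β) − atan2(−2, p) = 0.160030 rad; t = (φ − α) mod 2π = 5.602761 rad, q = (φ − β) mod 2π = 4.527638 rad → L = 5.96·(5.602761 + 10.325262 + 4.527638) = 5.96·20.455661 = 121.915737 m
RSL: p² = d² − 2 + 2cos(α−β) − 2d(sin α + sin β) = 47.085563; p = √p² = 6.861892; φ = atan2(cos α + cos β, d − sin α − sin β) − atan2(2, p) = -0.237542 rad; t = (α − φ) mod 2π = 1.077997 rad, q = (β − φ) mod 2π = 2.153120 rad → L = 5.96·(1.077997 + 6.861892 + 2.153120) = 5.96·10.093009 = 60.154335 m
RLR: c = (6 − d² + 2cos(α−β) + 2d(sin α − sin β))/8 = -9.301143, |c| > 1 → infeasible
LRL: c = (6 − d² + 2cos(α−β) − 2d(sin α − sin β))/8 = -8.435306, |c| > 1 → infeasible
Shortest: RSL with L = 60.154335 m ≈ 60.1543 m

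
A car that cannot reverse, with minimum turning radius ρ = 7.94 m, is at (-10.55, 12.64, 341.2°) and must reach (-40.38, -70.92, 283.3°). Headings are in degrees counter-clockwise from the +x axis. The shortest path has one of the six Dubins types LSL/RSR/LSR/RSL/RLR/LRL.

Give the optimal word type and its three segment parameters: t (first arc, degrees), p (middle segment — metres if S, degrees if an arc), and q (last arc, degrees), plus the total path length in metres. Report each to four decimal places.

RSL: t = 97.8947°, p = 75.0864 m, q = 39.9947°, L = 94.1950 m

Let ψ = atan2(Δy, Δx) = atan2(-83.56, -29.83) = -109.6460° be the start→goal bearing.
Normalize: d = |goal − start| / ρ = 88.724870/7.94 = 11.174417, α = (θ_start − ψ) mod 360° = 90.8460° = 1.585562 rad, β = (θ_goal − ψ) mod 360° = 32.9460° = 0.575016 rad.
Common terms: sin α = 0.999891, cos α = -0.014765, sin β = 0.543848, cos β = 0.839183, cos(α−β) = 0.531399, d² = 124.867592. Work in radians in the unit-radius frame; every candidate has L = ρ·(t + p + q).
LSL: p² = 2 + d² − 2cos(α−β) + 2d(sin α − sin β) = 135.996814; p = √p² = 11.661767; φ = atan2(cos β − cos α, d + sin α − sin β) = 0.073292 rad; t = (φ − α) mod 2π = 4.770915 rad, q = (β − φ) mod 2π = 0.501724 rad → L = 7.94·(4.770915 + 11.661767 + 0.501724) = 7.94·16.934407 = 134.459190 m
RSR: p² = 2 + d² − 2cos(α−β) + 2d(sin β − sin α) = 115.612775; p = √p² = 10.752338; φ = atan2(cos α − cos β, d − sin α + sin β) = -0.079504 rad; t = (α − φ) mod 2π = 1.665065 rad, q = (φ − β) mod 2π = 5.628666 rad → L = 7.94·(1.665065 + 10.752338 + 5.628666) = 7.94·18.046069 = 143.285788 m
LSR: p² = d² − 2 + 2cos(α−β) + 2d(sin α + sin β) = 158.431165; p = √p² = 12.586944; φ = atan2(−cos α − cos β, d + sin α + sin β) − atan2(−2, p) = 0.092846 rad; t = (φ − α) mod 2π = 4.790469 rad, q = (φ − β) mod 2π = 5.801015 rad → L = 7.94·(4.790469 + 12.586944 + 5.801015) = 7.94·23.178428 = 184.036721 m
RSL: p² = d² − 2 + 2cos(α−β) − 2d(sin α + sin β) = 89.429613; p = √p² = 9.456723; φ = atan2(cos α + cos β, d − sin α − sin β) − atan2(2, p) = -0.123023 rad; t = (α − φ) mod 2π = 1.708585 rad, q = (β − φ) mod 2π = 0.698040 rad → L = 7.94·(1.708585 + 9.456723 + 0.698040) = 7.94·11.863348 = 94.194984 m
RLR: c = (6 − d² + 2cos(α−β) + 2d(sin α − sin β))/8 = -13.451597, |c| > 1 → infeasible
LRL: c = (6 − d² + 2cos(α−β) − 2d(sin α − sin β))/8 = -15.999602, |c| > 1 → infeasible
Shortest: RSL with L = 94.194984 m ≈ 94.1950 m
Convert RSL to answer units (arcs ×180/π): t = 1.708585·180/π = 97.8947°, p = ρ·p = 7.94·9.456723 = 75.0864 m, q = 0.698040·180/π = 39.9947°, L = 94.1950 m.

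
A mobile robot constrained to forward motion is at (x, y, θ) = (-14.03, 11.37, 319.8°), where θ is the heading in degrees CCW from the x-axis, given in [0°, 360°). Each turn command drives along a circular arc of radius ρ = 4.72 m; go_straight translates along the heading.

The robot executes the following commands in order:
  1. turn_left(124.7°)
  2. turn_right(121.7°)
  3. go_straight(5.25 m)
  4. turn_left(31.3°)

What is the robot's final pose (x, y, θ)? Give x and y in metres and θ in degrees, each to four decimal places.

(7.8171, 13.7204, 354.1000°)

set_pose: (x, y, θ) = (-14.0300, 11.3700, 319.8000°), ρ = 4.72
turn_left(124.7°): centre at ρ to the left, rotate +124.7° → (-6.2852, 14.5227, 444.5000° ≡ 84.5000°)
turn_right(121.7°): centre at ρ to the right, rotate −121.7° → (1.2668, 17.8300, -37.2000° ≡ 322.8000°)
go_straight(5.25): x += 5.25·cos θ, y += 5.25·sin θ → (5.4486, 14.6558, 322.8000°)
turn_left(31.3°): centre at ρ to the left, rotate +31.3° → (7.8171, 13.7204, 354.1000°)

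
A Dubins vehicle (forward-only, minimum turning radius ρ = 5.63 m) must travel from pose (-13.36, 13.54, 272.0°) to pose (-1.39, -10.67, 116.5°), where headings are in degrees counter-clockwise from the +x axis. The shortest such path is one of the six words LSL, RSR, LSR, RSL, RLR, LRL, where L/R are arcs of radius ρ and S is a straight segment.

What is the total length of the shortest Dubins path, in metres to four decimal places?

Let ψ = atan2(Δy, Δx) = atan2(-24.21, 11.97) = -63.6911° be the start→goal bearing.
Normalize: d = |goal − start| / ρ = 27.007499/5.63 = 4.797069, α = (θ_start − ψ) mod 360° = 335.6911° = 5.858915 rad, β = (θ_goal − ψ) mod 360° = 180.1911° = 3.144928 rad.
Common terms: sin α = -0.411656, cos α = 0.911339, sin β = -0.003336, cos β = -0.999994, cos(α−β) = -0.909961, d² = 23.011872. Work in radians in the unit-radius frame; every candidate has L = ρ·(t + p + q).
LSL: p² = 2 + d² − 2cos(α−β) + 2d(sin α − sin β) = 22.914314; p = √p² = 4.786890; φ = atan2(cos β − cos α, d + sin α − sin β) = -0.410737 rad; t = (φ − α) mod 2π = 0.013533 rad, q = (β − φ) mod 2π = 3.555665 rad → L = 5.63·(0.013533 + 4.786890 + 3.555665) = 5.63·8.356088 = 47.044776 m
RSR: p² = 2 + d² − 2cos(α−β) + 2d(sin β − sin α) = 30.749275; p = √p² = 5.545203; φ = atan2(cos α − cos β, d − sin α + sin β) = 0.351900 rad; t = (α − φ) mod 2π = 5.507015 rad, q = (φ − β) mod 2π = 3.490158 rad → L = 5.63·(5.507015 + 5.545203 + 3.490158) = 5.63·14.542375 = 81.873572 m
LSR: p² = d² − 2 + 2cos(α−β) + 2d(sin α + sin β) = 15.210466; p = √p² = 3.900060; φ = atan2(−cos α − cos β, d + sin α + sin β) − atan2(−2, p) = 0.494074 rad; t = (φ − α) mod 2π = 0.918344 rad, q = (φ − β) mod 2π = 3.632331 rad → L = 5.63·(0.918344 + 3.900060 + 3.632331) = 5.63·8.450734 = 47.577633 m
RSL: p² = d² − 2 + 2cos(α−β) − 2d(sin α + sin β) = 23.173433; p = √p² = 4.813879; φ = atan2(cos α + cos β, d − sin α − sin β) − atan2(2, p) = -0.410775 rad; t = (α − φ) mod 2π = 6.269690 rad, q = (β − φ) mod 2π = 3.555703 rad → L = 5.63·(6.269690 + 4.813879 + 3.555703) = 5.63·14.639273 = 82.419105 m
RLR: c = (6 − d² + 2cos(α−β) + 2d(sin α − sin β))/8 = -2.843659, |c| > 1 → infeasible
LRL: c = (6 − d² + 2cos(α−β) − 2d(sin α − sin β))/8 = -1.864289, |c| > 1 → infeasible
Shortest: LSL with L = 47.044776 m ≈ 47.0448 m

47.0448 m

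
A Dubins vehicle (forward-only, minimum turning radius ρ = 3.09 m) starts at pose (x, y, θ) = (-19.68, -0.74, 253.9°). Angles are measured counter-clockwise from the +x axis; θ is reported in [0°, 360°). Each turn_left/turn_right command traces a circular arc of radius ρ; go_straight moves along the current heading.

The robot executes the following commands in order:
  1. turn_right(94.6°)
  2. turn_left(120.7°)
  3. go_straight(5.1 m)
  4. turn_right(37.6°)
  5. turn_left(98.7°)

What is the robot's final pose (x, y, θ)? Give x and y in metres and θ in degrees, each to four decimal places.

set_pose: (x, y, θ) = (-19.6800, -0.7400, 253.9000°), ρ = 3.09
turn_right(94.6°): centre at ρ to the right, rotate −94.6° → (-23.7410, -2.7736, 159.3000°)
turn_left(120.7°): centre at ρ to the left, rotate +120.7° → (-27.8763, -6.2007, 280.0000°)
go_straight(5.1): x += 5.1·cos θ, y += 5.1·sin θ → (-26.9907, -11.2232, 280.0000°)
turn_right(37.6°): centre at ρ to the right, rotate −37.6° → (-27.2954, -13.1914, 242.4000°)
turn_left(98.7°): centre at ρ to the left, rotate +98.7° → (-25.5580, -17.5464, 341.1000°)

(-25.5580, -17.5464, 341.1000°)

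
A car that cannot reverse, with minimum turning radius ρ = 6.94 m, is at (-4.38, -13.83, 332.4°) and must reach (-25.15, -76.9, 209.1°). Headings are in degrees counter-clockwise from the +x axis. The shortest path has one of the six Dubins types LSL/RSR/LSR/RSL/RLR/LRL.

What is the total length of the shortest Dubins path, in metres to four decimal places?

Let ψ = atan2(Δy, Δx) = atan2(-63.07, -20.77) = -108.2276° be the start→goal bearing.
Normalize: d = |goal − start| / ρ = 66.401941/6.94 = 9.568003, α = (θ_start − ψ) mod 360° = 80.6276° = 1.407217 rad, β = (θ_goal − ψ) mod 360° = 317.3276° = 5.538411 rad.
Common terms: sin α = 0.986651, cos α = 0.162851, sin β = -0.677806, cos β = 0.735241, cos(α−β) = -0.549023, d² = 91.546683. Work in radians in the unit-radius frame; every candidate has L = ρ·(t + p + q).
LSL: p² = 2 + d² − 2cos(α−β) + 2d(sin α − sin β) = 126.495779; p = √p² = 11.247034; φ = atan2(cos β − cos α, d + sin α − sin β) = 0.050914 rad; t = (φ − α) mod 2π = 4.926883 rad, q = (β − φ) mod 2π = 5.487496 rad → L = 6.94·(4.926883 + 11.247034 + 5.487496) = 6.94·21.661414 = 150.330212 m
RSR: p² = 2 + d² − 2cos(α−β) + 2d(sin β − sin α) = 62.793677; p = √p² = 7.924246; φ = atan2(cos α − cos β, d − sin α + sin β) = -0.072296 rad; t = (α − φ) mod 2π = 1.479512 rad, q = (φ − β) mod 2π = 0.672479 rad → L = 6.94·(1.479512 + 7.924246 + 0.672479) = 6.94·10.076237 = 69.929086 m
LSR: p² = d² − 2 + 2cos(α−β) + 2d(sin α + sin β) = 94.358692; p = √p² = 9.713840; φ = atan2(−cos α − cos β, d + sin α + sin β) − atan2(−2, p) = 0.112375 rad; t = (φ − α) mod 2π = 4.988343 rad, q = (φ − β) mod 2π = 0.857149 rad → L = 6.94·(4.988343 + 9.713840 + 0.857149) = 6.94·15.559332 = 107.981767 m
RSL: p² = d² − 2 + 2cos(α−β) − 2d(sin α + sin β) = 82.538582; p = √p² = 9.085075; φ = atan2(cos α + cos β, d − sin α − sin β) − atan2(2, p) = -0.119993 rad; t = (α − φ) mod 2π = 1.527209 rad, q = (β − φ) mod 2π = 5.658404 rad → L = 6.94·(1.527209 + 9.085075 + 5.658404) = 6.94·16.270687 = 112.918570 m
RLR: c = (6 − d² + 2cos(α−β) + 2d(sin α − sin β))/8 = -6.849210, |c| > 1 → infeasible
LRL: c = (6 − d² + 2cos(α−β) − 2d(sin α − sin β))/8 = -14.811972, |c| > 1 → infeasible
Shortest: RSR with L = 69.929086 m ≈ 69.9291 m

69.9291 m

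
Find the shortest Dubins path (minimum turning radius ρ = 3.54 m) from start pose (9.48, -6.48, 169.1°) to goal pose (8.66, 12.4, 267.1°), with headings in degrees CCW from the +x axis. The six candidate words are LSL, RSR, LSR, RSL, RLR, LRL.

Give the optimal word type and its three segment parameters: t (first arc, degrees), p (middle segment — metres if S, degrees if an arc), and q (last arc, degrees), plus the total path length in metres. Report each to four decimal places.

RSR: t = 61.2276°, p = 16.3731 m, q = 200.7724°, L = 32.5607 m

Let ψ = atan2(Δy, Δx) = atan2(18.88, -0.82) = 92.4869° be the start→goal bearing.
Normalize: d = |goal − start| / ρ = 18.897799/3.54 = 5.338361, α = (θ_start − ψ) mod 360° = 76.6131° = 1.337151 rad, β = (θ_goal − ψ) mod 360° = 174.6131° = 3.047573 rad.
Common terms: sin α = 0.972829, cos α = 0.231526, sin β = 0.093881, cos β = -0.995583, cos(α−β) = -0.139173, d² = 28.498101. Work in radians in the unit-radius frame; every candidate has L = ρ·(t + p + q).
LSL: p² = 2 + d² − 2cos(α−β) + 2d(sin α − sin β) = 40.160728; p = √p² = 6.337249; φ = atan2(cos β − cos α, d + sin α − sin β) = -0.194865 rad; t = (φ − α) mod 2π = 4.751170 rad, q = (β − φ) mod 2π = 3.242438 rad → L = 3.54·(4.751170 + 6.337249 + 3.242438) = 3.54·14.330857 = 50.731235 m
RSR: p² = 2 + d² − 2cos(α−β) + 2d(sin β − sin α) = 21.392166; p = √p² = 4.625167; φ = atan2(cos α − cos β, d − sin α + sin β) = 0.268527 rad; t = (α − φ) mod 2π = 1.068624 rad, q = (φ − β) mod 2π = 3.504139 rad → L = 3.54·(1.068624 + 4.625167 + 3.504139) = 3.54·9.197929 = 32.560669 m
LSR: p² = d² − 2 + 2cos(α−β) + 2d(sin α + sin β) = 37.608719; p = √p² = 6.132595; φ = atan2(−cos α − cos β, d + sin α + sin β) − atan2(−2, p) = 0.433979 rad; t = (φ − α) mod 2π = 5.380013 rad, q = (φ − β) mod 2π = 3.669591 rad → L = 3.54·(5.380013 + 6.132595 + 3.669591) = 3.54·15.182199 = 53.744984 m
RSL: p² = d² − 2 + 2cos(α−β) − 2d(sin α + sin β) = 14.830790; p = √p² = 3.851077; φ = atan2(cos α + cos β, d − sin α − sin β) − atan2(2, p) = -0.655991 rad; t = (α − φ) mod 2π = 1.993142 rad, q = (β − φ) mod 2π = 3.703564 rad → L = 3.54·(1.993142 + 3.851077 + 3.703564) = 3.54·9.547783 = 33.799151 m
RLR: c = (6 − d² + 2cos(α−β) + 2d(sin α − sin β))/8 = -1.674021, |c| > 1 → infeasible
LRL: c = (6 − d² + 2cos(α−β) − 2d(sin α − sin β))/8 = -4.020091, |c| > 1 → infeasible
Shortest: RSR with L = 32.560669 m ≈ 32.5607 m
Convert RSR to answer units (arcs ×180/π): t = 1.068624·180/π = 61.2276°, p = ρ·p = 3.54·4.625167 = 16.3731 m, q = 3.504139·180/π = 200.7724°, L = 32.5607 m.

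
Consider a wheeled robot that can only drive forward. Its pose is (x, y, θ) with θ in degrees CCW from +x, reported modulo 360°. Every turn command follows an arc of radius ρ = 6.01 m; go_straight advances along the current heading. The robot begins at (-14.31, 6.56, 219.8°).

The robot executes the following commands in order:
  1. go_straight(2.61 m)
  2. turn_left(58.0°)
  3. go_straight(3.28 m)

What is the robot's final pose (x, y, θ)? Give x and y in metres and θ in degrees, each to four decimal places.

set_pose: (x, y, θ) = (-14.3100, 6.5600, 219.8000°), ρ = 6.01
go_straight(2.61): x += 2.61·cos θ, y += 2.61·sin θ → (-16.3152, 4.8893, 219.8000°)
turn_left(58.0°): centre at ρ to the left, rotate +58.0° → (-18.4226, -0.5437, 277.8000°)
go_straight(3.28): x += 3.28·cos θ, y += 3.28·sin θ → (-17.9774, -3.7934, 277.8000°)

(-17.9774, -3.7934, 277.8000°)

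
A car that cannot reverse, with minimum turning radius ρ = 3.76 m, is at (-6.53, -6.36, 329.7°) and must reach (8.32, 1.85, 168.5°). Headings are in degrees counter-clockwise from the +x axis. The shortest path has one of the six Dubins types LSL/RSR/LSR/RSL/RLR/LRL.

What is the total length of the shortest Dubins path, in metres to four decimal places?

25.3163 m

Let ψ = atan2(Δy, Δx) = atan2(8.21, 14.85) = 28.9365° be the start→goal bearing.
Normalize: d = |goal − start| / ρ = 16.968400/3.76 = 4.512872, α = (θ_start − ψ) mod 360° = 300.7635° = 5.249313 rad, β = (θ_goal − ψ) mod 360° = 139.5635° = 2.435842 rad.
Common terms: sin α = -0.859286, cos α = 0.511495, sin β = 0.648605, cos β = -0.761125, cos(α−β) = -0.946649, d² = 20.366017. Work in radians in the unit-radius frame; every candidate has L = ρ·(t + p + q).
LSL: p² = 2 + d² − 2cos(α−β) + 2d(sin α − sin β) = 10.649471; p = √p² = 3.263353; φ = atan2(cos β − cos α, d + sin α − sin β) = -0.400602 rad; t = (φ − α) mod 2π = 0.633270 rad, q = (β − φ) mod 2π = 2.836444 rad → L = 3.76·(0.633270 + 3.263353 + 2.836444) = 3.76·6.733067 = 25.316333 m
RSR: p² = 2 + d² − 2cos(α−β) + 2d(sin β − sin α) = 37.869160; p = √p² = 6.153792; φ = atan2(cos α − cos β, d − sin α + sin β) = 0.208306 rad; t = (α − φ) mod 2π = 5.041007 rad, q = (φ − β) mod 2π = 4.055649 rad → L = 3.76·(5.041007 + 6.153792 + 4.055649) = 3.76·15.250448 = 57.341686 m
LSR: p² = d² − 2 + 2cos(α−β) + 2d(sin α + sin β) = 14.571167; p = √p² = 3.817220; φ = atan2(−cos α − cos β, d + sin α + sin β) − atan2(−2, p) = 0.540576 rad; t = (φ − α) mod 2π = 1.574448 rad, q = (φ − β) mod 2π = 4.387919 rad → L = 3.76·(1.574448 + 3.817220 + 4.387919) = 3.76·9.779587 = 36.771248 m
RSL: p² = d² − 2 + 2cos(α−β) − 2d(sin α + sin β) = 18.374270; p = √p² = 4.286522; φ = atan2(cos α + cos β, d − sin α − sin β) − atan2(2, p) = -0.489354 rad; t = (α − φ) mod 2π = 5.738666 rad, q = (β − φ) mod 2π = 2.925196 rad → L = 3.76·(5.738666 + 4.286522 + 2.925196) = 3.76·12.950384 = 48.693444 m
RLR: c = (6 − d² + 2cos(α−β) + 2d(sin α − sin β))/8 = -3.733645, |c| > 1 → infeasible
LRL: c = (6 − d² + 2cos(α−β) − 2d(sin α − sin β))/8 = -0.331184; p = 2π − arccos c = 4.374831 rad; φ = atan2(cos β − cos α, d + sin α − sin β) = -0.400602 rad; t = (φ − α + p/2) mod 2π = 2.820686 rad, q = (β − α − t + p) mod 2π = 5.023860 rad → L = 3.76·(2.820686 + 4.374831 + 5.023860) = 3.76·12.219377 = 45.944856 m
Shortest: LSL with L = 25.316333 m ≈ 25.3163 m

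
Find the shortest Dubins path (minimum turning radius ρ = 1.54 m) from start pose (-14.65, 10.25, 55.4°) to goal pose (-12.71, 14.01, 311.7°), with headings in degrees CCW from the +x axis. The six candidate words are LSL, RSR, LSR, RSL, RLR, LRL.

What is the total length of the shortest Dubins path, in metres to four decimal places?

8.8370 m

Let ψ = atan2(Δy, Δx) = atan2(3.76, 1.94) = 62.7082° be the start→goal bearing.
Normalize: d = |goal − start| / ρ = 4.230981/1.54 = 2.747390, α = (θ_start − ψ) mod 360° = 352.6918° = 6.155633 rad, β = (θ_goal − ψ) mod 360° = 248.9918° = 4.345727 rad.
Common terms: sin α = -0.127206, cos α = 0.991876, sin β = -0.933529, cos β = -0.358501, cos(α−β) = -0.236838, d² = 7.548153. Work in radians in the unit-radius frame; every candidate has L = ρ·(t + p + q).
LSL: p² = 2 + d² − 2cos(α−β) + 2d(sin α − sin β) = 14.452396; p = √p² = 3.801631; φ = atan2(cos β − cos α, d + sin α − sin β) = -0.363139 rad; t = (φ − α) mod 2π = 6.047598 rad, q = (β − φ) mod 2π = 4.708866 rad → L = 1.54·(6.047598 + 3.801631 + 4.708866) = 1.54·14.558095 = 22.419466 m
RSR: p² = 2 + d² − 2cos(α−β) + 2d(sin β − sin α) = 5.591263; p = √p² = 2.364585; φ = atan2(cos α − cos β, d − sin α + sin β) = 0.607826 rad; t = (α − φ) mod 2π = 5.547807 rad, q = (φ − β) mod 2π = 2.545285 rad → L = 1.54·(5.547807 + 2.364585 + 2.545285) = 1.54·10.457677 = 16.104822 m
LSR: p² = d² − 2 + 2cos(α−β) + 2d(sin α + sin β) = -0.754032 < 0 → infeasible
RSL: p² = d² − 2 + 2cos(α−β) − 2d(sin α + sin β) = 10.902986; p = √p² = 3.301967; φ = atan2(cos α + cos β, d − sin α − sin β) − atan2(2, p) = -0.379787 rad; t = (α − φ) mod 2π = 0.252235 rad, q = (β − φ) mod 2π = 4.725513 rad → L = 1.54·(0.252235 + 3.301967 + 4.725513) = 1.54·8.279715 = 12.750761 m
RLR: c = (6 − d² + 2cos(α−β) + 2d(sin α − sin β))/8 = 0.301092; p = 2π − arccos c = 5.018227 rad; φ = atan2(cos α − cos β, d − sin α + sin β) = 0.607826 rad; t = (α − φ + p/2) mod 2π = 1.773735 rad, q = (α − β − t + p) mod 2π = 5.054398 rad → L = 1.54·(1.773735 + 5.018227 + 5.054398) = 1.54·11.846360 = 18.243394 m
LRL: c = (6 − d² + 2cos(α−β) − 2d(sin α − sin β))/8 = -0.806550; p = 2π − arccos c = 3.774097 rad; φ = atan2(cos β − cos α, d + sin α − sin β) = -0.363139 rad; t = (φ − α + p/2) mod 2π = 1.651462 rad, q = (β − α − t + p) mod 2π = 0.312729 rad → L = 1.54·(1.651462 + 3.774097 + 0.312729) = 1.54·5.738288 = 8.836963 m
Shortest: LRL with L = 8.836963 m ≈ 8.8370 m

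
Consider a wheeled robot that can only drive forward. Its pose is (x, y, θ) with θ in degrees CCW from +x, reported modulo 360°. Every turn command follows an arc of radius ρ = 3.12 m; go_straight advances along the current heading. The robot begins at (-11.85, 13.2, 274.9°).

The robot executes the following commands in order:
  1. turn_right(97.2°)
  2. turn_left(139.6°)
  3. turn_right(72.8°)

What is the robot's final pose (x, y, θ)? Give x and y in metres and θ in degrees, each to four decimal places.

set_pose: (x, y, θ) = (-11.8500, 13.2000, 274.9000°), ρ = 3.12
turn_right(97.2°): centre at ρ to the right, rotate −97.2° → (-15.0838, 9.8160, 177.7000°)
turn_left(139.6°): centre at ρ to the left, rotate +139.6° → (-17.3249, 4.4056, 317.3000°)
turn_right(72.8°): centre at ρ to the right, rotate −72.8° → (-16.6247, 0.7695, 244.5000°)

(-16.6247, 0.7695, 244.5000°)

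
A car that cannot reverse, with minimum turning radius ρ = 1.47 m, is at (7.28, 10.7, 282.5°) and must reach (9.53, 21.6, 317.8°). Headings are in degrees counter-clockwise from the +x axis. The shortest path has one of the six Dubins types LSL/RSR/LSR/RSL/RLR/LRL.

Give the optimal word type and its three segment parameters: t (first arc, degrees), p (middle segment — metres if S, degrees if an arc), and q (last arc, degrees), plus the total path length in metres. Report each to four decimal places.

Let ψ = atan2(Δy, Δx) = atan2(10.90, 2.25) = 78.3367° be the start→goal bearing.
Normalize: d = |goal − start| / ρ = 11.129802/1.47 = 7.571294, α = (θ_start − ψ) mod 360° = 204.1633° = 3.563322 rad, β = (θ_goal − ψ) mod 360° = 239.4633° = 4.179423 rad.
Common terms: sin α = -0.409339, cos α = -0.912383, sin β = -0.861304, cos β = -0.508090, cos(α−β) = 0.816138, d² = 57.324494. Work in radians in the unit-radius frame; every candidate has L = ρ·(t + p + q).
LSL: p² = 2 + d² − 2cos(α−β) + 2d(sin α − sin β) = 64.536143; p = √p² = 8.033439; φ = atan2(cos β − cos α, d + sin α − sin β) = 0.050347 rad; t = (φ − α) mod 2π = 2.770211 rad, q = (β − φ) mod 2π = 4.129075 rad → L = 1.47·(2.770211 + 8.033439 + 4.129075) = 1.47·14.932726 = 21.951107 m
RSR: p² = 2 + d² − 2cos(α−β) + 2d(sin β − sin α) = 50.848296; p = √p² = 7.130799; φ = atan2(cos α − cos β, d − sin α + sin β) = -0.056727 rad; t = (α − φ) mod 2π = 3.620049 rad, q = (φ − β) mod 2π = 2.047035 rad → L = 1.47·(3.620049 + 7.130799 + 2.047035) = 1.47·12.797883 = 18.812888 m
LSR: p² = d² − 2 + 2cos(α−β) + 2d(sin α + sin β) = 37.715954; p = √p² = 6.141332; φ = atan2(−cos α − cos β, d + sin α + sin β) − atan2(−2, p) = 0.536572 rad; t = (φ − α) mod 2π = 3.256436 rad, q = (φ − β) mod 2π = 2.640335 rad → L = 1.47·(3.256436 + 6.141332 + 2.640335) = 1.47·12.038102 = 17.696010 m
RSL: p² = d² − 2 + 2cos(α−β) − 2d(sin α + sin β) = 76.197585; p = √p² = 8.729123; φ = atan2(cos α + cos β, d − sin α − sin β) − atan2(2, p) = -0.384521 rad; t = (α − φ) mod 2π = 3.947843 rad, q = (β − φ) mod 2π = 4.563944 rad → L = 1.47·(3.947843 + 8.729123 + 4.563944) = 1.47·17.240910 = 25.344138 m
RLR: c = (6 − d² + 2cos(α−β) + 2d(sin α − sin β))/8 = -5.356037, |c| > 1 → infeasible
LRL: c = (6 − d² + 2cos(α−β) − 2d(sin α − sin β))/8 = -7.067018, |c| > 1 → infeasible
Shortest: LSR with L = 17.696010 m ≈ 17.6960 m
Convert LSR to answer units (arcs ×180/π): t = 3.256436·180/π = 186.5800°, p = ρ·p = 1.47·6.141332 = 9.0278 m, q = 2.640335·180/π = 151.2800°, L = 17.6960 m.

LSR: t = 186.5800°, p = 9.0278 m, q = 151.2800°, L = 17.6960 m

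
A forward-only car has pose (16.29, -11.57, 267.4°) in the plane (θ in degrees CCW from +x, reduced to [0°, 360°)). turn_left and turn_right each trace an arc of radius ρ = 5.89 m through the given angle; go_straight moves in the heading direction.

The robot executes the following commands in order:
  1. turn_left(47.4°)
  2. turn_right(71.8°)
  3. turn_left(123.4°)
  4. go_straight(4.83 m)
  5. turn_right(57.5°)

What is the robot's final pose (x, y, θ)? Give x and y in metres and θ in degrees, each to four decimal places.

(35.0081, -32.9553, 308.9000°)

set_pose: (x, y, θ) = (16.2900, -11.5700, 267.4000°), ρ = 5.89
turn_left(47.4°): centre at ρ to the left, rotate +47.4° → (17.9946, -15.9875, 314.8000°)
turn_right(71.8°): centre at ρ to the right, rotate −71.8° → (19.0632, -22.8118, 243.0000°)
turn_left(123.4°): centre at ρ to the left, rotate +123.4° → (24.9678, -31.3391, 366.4000° ≡ 6.4000°)
go_straight(4.83): x += 4.83·cos θ, y += 4.83·sin θ → (29.7677, -30.8007, 6.4000°)
turn_right(57.5°): centre at ρ to the right, rotate −57.5° → (35.0081, -32.9553, -51.1000° ≡ 308.9000°)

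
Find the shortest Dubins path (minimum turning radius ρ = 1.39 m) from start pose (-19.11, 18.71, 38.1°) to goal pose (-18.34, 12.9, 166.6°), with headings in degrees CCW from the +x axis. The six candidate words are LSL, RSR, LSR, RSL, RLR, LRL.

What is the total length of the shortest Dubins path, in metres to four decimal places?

Let ψ = atan2(Δy, Δx) = atan2(-5.81, 0.77) = -82.4506° be the start→goal bearing.
Normalize: d = |goal − start| / ρ = 5.860802/1.39 = 4.216404, α = (θ_start − ψ) mod 360° = 120.5506° = 2.104005 rad, β = (θ_goal − ψ) mod 360° = 249.0506° = 4.346753 rad.
Common terms: sin α = 0.861181, cos α = -0.508299, sin β = -0.933896, cos β = -0.357544, cos(α−β) = -0.622515, d² = 17.778065. Work in radians in the unit-radius frame; every candidate has L = ρ·(t + p + q).
LSL: p² = 2 + d² − 2cos(α−β) + 2d(sin α − sin β) = 36.160637; p = √p² = 6.013372; φ = atan2(cos β − cos α, d + sin α − sin β) = 0.025073 rad; t = (φ − α) mod 2π = 4.204253 rad, q = (β − φ) mod 2π = 4.321680 rad → L = 1.39·(4.204253 + 6.013372 + 4.321680) = 1.39·14.539305 = 20.209634 m
RSR: p² = 2 + d² − 2cos(α−β) + 2d(sin β − sin α) = 5.885552; p = √p² = 2.426016; φ = atan2(cos α − cos β, d − sin α + sin β) = -0.062181 rad; t = (α − φ) mod 2π = 2.166186 rad, q = (φ − β) mod 2π = 1.874252 rad → L = 1.39·(2.166186 + 2.426016 + 1.874252) = 1.39·6.466453 = 8.988370 m
LSR: p² = d² − 2 + 2cos(α−β) + 2d(sin α + sin β) = 13.919839; p = √p² = 3.730930; φ = atan2(−cos α − cos β, d + sin α + sin β) − atan2(−2, p) = 0.698068 rad; t = (φ − α) mod 2π = 4.877249 rad, q = (φ − β) mod 2π = 2.634501 rad → L = 1.39·(4.877249 + 3.730930 + 2.634501) = 1.39·11.242679 = 15.627324 m
RSL: p² = d² − 2 + 2cos(α−β) − 2d(sin α + sin β) = 15.146233; p = √p² = 3.891816; φ = atan2(cos α + cos β, d − sin α − sin β) − atan2(2, p) = -0.673897 rad; t = (α − φ) mod 2π = 2.777902 rad, q = (β − φ) mod 2π = 5.020650 rad → L = 1.39·(2.777902 + 3.891816 + 5.020650) = 1.39·11.690368 = 16.249611 m
RLR: c = (6 − d² + 2cos(α−β) + 2d(sin α − sin β))/8 = 0.264306; p = 2π − arccos c = 4.979873 rad; φ = atan2(cos α − cos β, d − sin α + sin β) = -0.062181 rad; t = (α − φ + p/2) mod 2π = 4.656122 rad, q = (α − β − t + p) mod 2π = 4.364188 rad → L = 1.39·(4.656122 + 4.979873 + 4.364188) = 1.39·14.000184 = 19.460255 m
LRL: c = (6 − d² + 2cos(α−β) − 2d(sin α − sin β))/8 = -3.520080, |c| > 1 → infeasible
Shortest: RSR with L = 8.988370 m ≈ 8.9884 m

8.9884 m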